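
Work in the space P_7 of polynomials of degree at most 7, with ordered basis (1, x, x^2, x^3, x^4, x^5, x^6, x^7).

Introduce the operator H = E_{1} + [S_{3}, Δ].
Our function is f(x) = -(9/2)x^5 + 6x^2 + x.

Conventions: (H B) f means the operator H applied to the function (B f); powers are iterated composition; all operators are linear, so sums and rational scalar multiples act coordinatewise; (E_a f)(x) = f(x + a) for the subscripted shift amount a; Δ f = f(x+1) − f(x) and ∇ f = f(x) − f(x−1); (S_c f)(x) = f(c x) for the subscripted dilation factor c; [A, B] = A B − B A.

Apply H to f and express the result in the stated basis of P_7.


the image equals g(x) = -(9/2)x^5 + (7245/2)x^4 + 9675x^3 + 10491x^2 + (10637/2)x + 2083/2

E_{1} f = -(9/2)x^5 - (45/2)x^4 - 45x^3 - 39x^2 - (19/2)x + 5/2
Δ f = -(45/2)x^4 - 45x^3 - 45x^2 - (21/2)x + 5/2
S_{3} Δ f = -(3645/2)x^4 - 1215x^3 - 405x^2 - (63/2)x + 5/2
S_{3} f = -(2187/2)x^5 + 54x^2 + 3x
Δ S_{3} f = -(10935/2)x^4 - 10935x^3 - 10935x^2 - (10719/2)x - 2073/2
[S_{3}, Δ] f = 3645x^4 + 9720x^3 + 10530x^2 + 5328x + 1039
(E_{1} + [S_{3}, Δ]) f = -(9/2)x^5 + (7245/2)x^4 + 9675x^3 + 10491x^2 + (10637/2)x + 2083/2


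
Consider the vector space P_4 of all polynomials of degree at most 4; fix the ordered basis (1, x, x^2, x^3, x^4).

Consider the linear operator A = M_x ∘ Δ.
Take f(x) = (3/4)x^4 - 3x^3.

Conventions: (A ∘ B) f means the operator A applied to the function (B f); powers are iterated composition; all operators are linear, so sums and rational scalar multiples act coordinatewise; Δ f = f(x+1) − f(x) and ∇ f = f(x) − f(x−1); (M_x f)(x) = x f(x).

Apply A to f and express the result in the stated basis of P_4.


Δ f = 3x^3 - (9/2)x^2 - 6x - 9/4
M_x Δ f = 3x^4 - (9/2)x^3 - 6x^2 - (9/4)x

the result is g(x) = 3x^4 - (9/2)x^3 - 6x^2 - (9/4)x


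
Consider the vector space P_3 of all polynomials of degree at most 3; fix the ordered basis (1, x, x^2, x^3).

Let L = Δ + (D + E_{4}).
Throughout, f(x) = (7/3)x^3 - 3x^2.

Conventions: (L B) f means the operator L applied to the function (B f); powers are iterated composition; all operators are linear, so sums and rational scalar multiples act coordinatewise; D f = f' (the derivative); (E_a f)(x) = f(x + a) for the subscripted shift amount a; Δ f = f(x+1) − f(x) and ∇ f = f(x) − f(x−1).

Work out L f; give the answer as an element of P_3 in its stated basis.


Δ f = 7x^2 + x - 2/3
D f = 7x^2 - 6x
E_{4} f = (7/3)x^3 + 25x^2 + 88x + 304/3
(D + E_{4}) f = (7/3)x^3 + 32x^2 + 82x + 304/3
(Δ + (D + E_{4})) f = (7/3)x^3 + 39x^2 + 83x + 302/3

g(x) = (7/3)x^3 + 39x^2 + 83x + 302/3


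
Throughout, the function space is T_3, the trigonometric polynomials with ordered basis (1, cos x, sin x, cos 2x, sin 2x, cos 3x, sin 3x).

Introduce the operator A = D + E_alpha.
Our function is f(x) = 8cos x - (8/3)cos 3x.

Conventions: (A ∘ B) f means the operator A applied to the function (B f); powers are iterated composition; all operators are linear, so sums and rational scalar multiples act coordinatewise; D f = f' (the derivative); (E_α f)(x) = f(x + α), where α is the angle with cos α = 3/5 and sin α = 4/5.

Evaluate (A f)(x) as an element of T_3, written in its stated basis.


D f = -8sin x + 8sin 3x
E_alpha f = (24/5)cos x - (32/5)sin x + (312/125)cos 3x + (352/375)sin 3x
(D + E_alpha) f = (24/5)cos x - (72/5)sin x + (312/125)cos 3x + (3352/375)sin 3x

the result is g(x) = (24/5)cos x - (72/5)sin x + (312/125)cos 3x + (3352/375)sin 3x


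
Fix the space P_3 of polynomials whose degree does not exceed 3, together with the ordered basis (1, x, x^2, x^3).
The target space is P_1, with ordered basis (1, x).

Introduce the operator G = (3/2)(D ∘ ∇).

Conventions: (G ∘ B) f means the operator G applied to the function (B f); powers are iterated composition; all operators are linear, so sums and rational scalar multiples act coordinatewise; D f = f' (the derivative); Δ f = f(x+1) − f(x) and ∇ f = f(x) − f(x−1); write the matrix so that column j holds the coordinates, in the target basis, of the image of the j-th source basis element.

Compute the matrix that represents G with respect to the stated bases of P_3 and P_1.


image of 1: 0
image of x: 0
image of x^2: 3
image of x^3: 9x - 9/2
each image's coordinates form column j of the matrix

the matrix is [[0, 0, 3, -9/2]; [0, 0, 0, 9]] (rows listed top to bottom)


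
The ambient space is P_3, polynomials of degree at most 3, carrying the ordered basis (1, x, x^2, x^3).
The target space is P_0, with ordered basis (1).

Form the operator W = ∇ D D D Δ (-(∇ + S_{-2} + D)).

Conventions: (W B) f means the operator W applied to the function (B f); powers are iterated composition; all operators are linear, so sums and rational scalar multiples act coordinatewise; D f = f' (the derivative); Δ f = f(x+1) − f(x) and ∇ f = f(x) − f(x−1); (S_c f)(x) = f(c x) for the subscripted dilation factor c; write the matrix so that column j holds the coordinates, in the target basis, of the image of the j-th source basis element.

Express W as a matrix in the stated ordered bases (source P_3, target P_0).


the matrix is [[0, 0, 0, 0]] (rows listed top to bottom)

image of 1: 0
image of x: 0
image of x^2: 0
image of x^3: 0
each image's coordinates form column j of the matrix


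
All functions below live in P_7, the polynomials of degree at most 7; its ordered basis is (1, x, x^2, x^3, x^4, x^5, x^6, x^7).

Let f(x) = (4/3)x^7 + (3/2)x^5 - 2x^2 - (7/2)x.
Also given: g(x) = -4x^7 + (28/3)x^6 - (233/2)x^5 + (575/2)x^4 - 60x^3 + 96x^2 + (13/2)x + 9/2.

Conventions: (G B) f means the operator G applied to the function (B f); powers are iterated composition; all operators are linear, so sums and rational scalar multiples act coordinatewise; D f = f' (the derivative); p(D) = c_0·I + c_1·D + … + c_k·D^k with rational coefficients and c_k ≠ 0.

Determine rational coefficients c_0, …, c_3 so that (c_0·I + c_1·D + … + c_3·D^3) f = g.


D^0 f = (4/3)x^7 + (3/2)x^5 - 2x^2 - (7/2)x
D^1 f = (28/3)x^6 + (15/2)x^4 - 4x - 7/2
D^2 f = 56x^5 + 30x^3 - 4
D^3 f = 280x^4 + 90x^2
matching coefficients of g against c_0 f + c_1 Df + … from the top degree down determines the c_i
solution: c_0 = -3, c_1 = 1, c_2 = -2, c_3 = 1

p(D) = -3·I + D − 2·D^2 + D^3, i.e. c_0 = -3, c_1 = 1, c_2 = -2, c_3 = 1


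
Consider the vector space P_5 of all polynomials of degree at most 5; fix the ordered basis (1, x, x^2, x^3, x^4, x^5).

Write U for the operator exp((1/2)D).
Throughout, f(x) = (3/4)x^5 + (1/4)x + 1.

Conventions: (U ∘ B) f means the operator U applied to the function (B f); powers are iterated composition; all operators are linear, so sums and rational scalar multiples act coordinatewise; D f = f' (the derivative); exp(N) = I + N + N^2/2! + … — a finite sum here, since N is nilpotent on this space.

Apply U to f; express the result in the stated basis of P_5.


the result is g(x) = (3/4)x^5 + (15/8)x^4 + (15/8)x^3 + (15/16)x^2 + (31/64)x + 147/128

order-1 term: (15/8)x^4 + 1/8
order-2 term: (15/8)x^3
order-3 term: (15/16)x^2
order-4 term: (15/64)x
order-5 term: 3/128
the series for exp((1/2)D) f terminates at order 5
exp((1/2)D) f = (3/4)x^5 + (15/8)x^4 + (15/8)x^3 + (15/16)x^2 + (31/64)x + 147/128


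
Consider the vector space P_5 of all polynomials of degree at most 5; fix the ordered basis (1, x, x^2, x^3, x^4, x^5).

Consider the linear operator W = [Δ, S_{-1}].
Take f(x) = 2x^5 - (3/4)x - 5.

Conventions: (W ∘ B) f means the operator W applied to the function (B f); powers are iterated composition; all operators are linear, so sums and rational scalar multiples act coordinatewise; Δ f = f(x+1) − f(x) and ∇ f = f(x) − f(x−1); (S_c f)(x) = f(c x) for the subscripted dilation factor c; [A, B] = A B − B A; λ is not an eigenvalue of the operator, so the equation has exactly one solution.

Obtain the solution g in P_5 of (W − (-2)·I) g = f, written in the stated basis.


write g with unknown coordinates in the stated basis and equate coefficients in (W − (-2)·I) g = f
solving from the highest basis element down gives g = x^5 + 5x^4 - 20x^3 - 50x^2 + (637/8)x + 465/8
check: W g = -10x^4 + 40x^3 + 100x^2 - 160x - 485/4
so W g − (-2)·g = 2x^5 - (3/4)x - 5 = f ✓

g(x) = x^5 + 5x^4 - 20x^3 - 50x^2 + (637/8)x + 465/8


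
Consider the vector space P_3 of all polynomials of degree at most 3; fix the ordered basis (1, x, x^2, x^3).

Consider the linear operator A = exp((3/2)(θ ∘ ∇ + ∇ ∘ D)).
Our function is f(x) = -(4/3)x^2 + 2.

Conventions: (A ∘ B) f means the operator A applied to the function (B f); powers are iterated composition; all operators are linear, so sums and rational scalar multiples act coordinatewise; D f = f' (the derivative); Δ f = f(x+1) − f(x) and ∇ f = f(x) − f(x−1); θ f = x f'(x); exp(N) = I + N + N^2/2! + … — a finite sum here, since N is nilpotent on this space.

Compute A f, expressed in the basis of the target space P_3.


order-1 term: -4x - 4
the series for exp((3/2)(θ ∘ ∇ + ∇ ∘ D)) f terminates at order 1
exp((3/2)(θ ∘ ∇ + ∇ ∘ D)) f = -(4/3)x^2 - 4x - 2

the result is g(x) = -(4/3)x^2 - 4x - 2


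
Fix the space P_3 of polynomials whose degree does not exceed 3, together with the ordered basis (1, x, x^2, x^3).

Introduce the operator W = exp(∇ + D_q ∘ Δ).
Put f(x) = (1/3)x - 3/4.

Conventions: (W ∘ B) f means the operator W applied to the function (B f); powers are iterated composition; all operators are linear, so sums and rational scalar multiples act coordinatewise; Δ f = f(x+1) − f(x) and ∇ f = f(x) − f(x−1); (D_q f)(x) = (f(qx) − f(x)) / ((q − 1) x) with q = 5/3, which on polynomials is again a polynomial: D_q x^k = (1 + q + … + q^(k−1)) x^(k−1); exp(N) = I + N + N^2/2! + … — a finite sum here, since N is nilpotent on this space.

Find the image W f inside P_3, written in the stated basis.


the image equals g(x) = (1/3)x - 5/12

order-1 term: 1/3
the series for exp(∇ + D_q ∘ Δ) f terminates at order 1
exp(∇ + D_q ∘ Δ) f = (1/3)x - 5/12


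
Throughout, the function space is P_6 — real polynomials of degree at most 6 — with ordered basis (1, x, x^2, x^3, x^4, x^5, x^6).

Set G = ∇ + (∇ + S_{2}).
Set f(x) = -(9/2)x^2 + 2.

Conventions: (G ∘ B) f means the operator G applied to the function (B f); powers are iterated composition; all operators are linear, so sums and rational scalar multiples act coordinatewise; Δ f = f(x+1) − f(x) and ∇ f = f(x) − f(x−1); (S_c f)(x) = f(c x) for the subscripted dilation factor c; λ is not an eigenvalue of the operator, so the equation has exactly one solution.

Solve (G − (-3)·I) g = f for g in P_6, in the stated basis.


write g with unknown coordinates in the stated basis and equate coefficients in (G − (-3)·I) g = f
solving from the highest basis element down gives g = -(9/14)x^2 + (18/35)x - 11/140
check: G g = -(18/7)x^2 - (54/35)x + 313/140
so G g − (-3)·g = -(9/2)x^2 + 2 = f ✓

the image equals g(x) = -(9/14)x^2 + (18/35)x - 11/140


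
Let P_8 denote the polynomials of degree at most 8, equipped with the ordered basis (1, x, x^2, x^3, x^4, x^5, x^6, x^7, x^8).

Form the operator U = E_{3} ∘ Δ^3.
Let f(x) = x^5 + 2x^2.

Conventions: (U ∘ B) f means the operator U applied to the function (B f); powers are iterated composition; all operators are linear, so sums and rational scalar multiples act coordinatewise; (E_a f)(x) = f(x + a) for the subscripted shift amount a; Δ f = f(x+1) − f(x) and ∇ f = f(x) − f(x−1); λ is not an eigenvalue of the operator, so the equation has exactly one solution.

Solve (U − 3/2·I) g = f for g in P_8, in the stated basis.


write g with unknown coordinates in the stated basis and equate coefficients in (U − 3/2·I) g = f
solving from the highest basis element down gives g = -(2/3)x^5 - 28x^2 - 240x - 1640/3
check: U g = -40x^2 - 360x - 820
so U g − 3/2·g = x^5 + 2x^2 = f ✓

the result is g(x) = -(2/3)x^5 - 28x^2 - 240x - 1640/3


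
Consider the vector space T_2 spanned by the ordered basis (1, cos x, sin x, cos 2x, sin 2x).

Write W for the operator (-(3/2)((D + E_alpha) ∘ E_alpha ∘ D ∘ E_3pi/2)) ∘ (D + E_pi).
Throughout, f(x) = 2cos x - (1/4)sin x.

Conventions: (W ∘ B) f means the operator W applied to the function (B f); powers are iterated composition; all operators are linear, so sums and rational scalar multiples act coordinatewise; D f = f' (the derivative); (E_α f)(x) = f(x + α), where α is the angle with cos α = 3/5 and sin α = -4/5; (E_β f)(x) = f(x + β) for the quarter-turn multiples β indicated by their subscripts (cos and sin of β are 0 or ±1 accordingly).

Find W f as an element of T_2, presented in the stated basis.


the result is g(x) = (81/100)cos x + (129/50)sin x

D f = -(1/4)cos x - 2sin x
E_pi f = -2cos x + (1/4)sin x
(D + E_pi) f = -(9/4)cos x - (7/4)sin x
E_3pi/2 (D + E_pi) f = (7/4)cos x - (9/4)sin x
D E_3pi/2 (D + E_pi) f = -(9/4)cos x - (7/4)sin x
E_alpha D E_3pi/2 (D + E_pi) f = (1/20)cos x - (57/20)sin x
D (E_alpha ∘ D) E_3pi/2 (D + E_pi) f = -(57/20)cos x - (1/20)sin x
E_alpha (E_alpha ∘ D) E_3pi/2 (D + E_pi) f = (231/100)cos x - (167/100)sin x
(D + E_alpha) (E_alpha ∘ D) E_3pi/2 (D + E_pi) f = -(27/50)cos x - (43/25)sin x
(-(3/2)((D + E_alpha) ∘ E_alpha ∘ D ∘ E_3pi/2)) (D + E_pi) f = (81/100)cos x + (129/50)sin x


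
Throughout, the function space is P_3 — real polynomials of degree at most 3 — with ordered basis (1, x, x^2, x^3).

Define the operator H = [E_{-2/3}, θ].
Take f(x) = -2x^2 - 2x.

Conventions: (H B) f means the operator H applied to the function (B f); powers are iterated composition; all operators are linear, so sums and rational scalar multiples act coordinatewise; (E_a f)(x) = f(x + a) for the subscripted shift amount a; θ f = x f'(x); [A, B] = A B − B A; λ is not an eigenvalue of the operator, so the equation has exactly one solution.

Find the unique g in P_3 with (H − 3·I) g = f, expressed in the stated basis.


the result is g(x) = (2/3)x^2 + (10/27)x + 28/243

write g with unknown coordinates in the stated basis and equate coefficients in (H − 3·I) g = f
solving from the highest basis element down gives g = (2/3)x^2 + (10/27)x + 28/243
check: H g = -(8/9)x + 28/81
so H g − 3·g = -2x^2 - 2x = f ✓


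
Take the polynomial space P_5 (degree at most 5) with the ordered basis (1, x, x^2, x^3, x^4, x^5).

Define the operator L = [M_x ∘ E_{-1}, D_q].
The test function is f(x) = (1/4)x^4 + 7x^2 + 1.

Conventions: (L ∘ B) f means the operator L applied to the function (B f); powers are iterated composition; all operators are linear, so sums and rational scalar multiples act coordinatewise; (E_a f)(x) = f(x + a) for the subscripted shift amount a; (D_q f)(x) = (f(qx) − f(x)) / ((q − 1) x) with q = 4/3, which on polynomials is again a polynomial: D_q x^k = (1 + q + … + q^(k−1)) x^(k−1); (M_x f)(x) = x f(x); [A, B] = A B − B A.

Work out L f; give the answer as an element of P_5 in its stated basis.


D_q f = (175/108)x^3 + (49/3)x
E_{-1} D_q f = (175/108)x^3 - (175/36)x^2 + (763/36)x - 1939/108
M_x E_{-1} D_q f = (175/108)x^4 - (175/36)x^3 + (763/36)x^2 - (1939/108)x
E_{-1} f = (1/4)x^4 - x^3 + (17/2)x^2 - 15x + 33/4
M_x E_{-1} f = (1/4)x^5 - x^4 + (17/2)x^3 - 15x^2 + (33/4)x
D_q (M_x ∘ E_{-1}) f = (781/324)x^4 - (175/27)x^3 + (629/18)x^2 - 35x + 33/4
[M_x ∘ E_{-1}, D_q] f = -(64/81)x^4 + (175/108)x^3 - (55/4)x^2 + (1841/108)x - 33/4

g(x) = -(64/81)x^4 + (175/108)x^3 - (55/4)x^2 + (1841/108)x - 33/4


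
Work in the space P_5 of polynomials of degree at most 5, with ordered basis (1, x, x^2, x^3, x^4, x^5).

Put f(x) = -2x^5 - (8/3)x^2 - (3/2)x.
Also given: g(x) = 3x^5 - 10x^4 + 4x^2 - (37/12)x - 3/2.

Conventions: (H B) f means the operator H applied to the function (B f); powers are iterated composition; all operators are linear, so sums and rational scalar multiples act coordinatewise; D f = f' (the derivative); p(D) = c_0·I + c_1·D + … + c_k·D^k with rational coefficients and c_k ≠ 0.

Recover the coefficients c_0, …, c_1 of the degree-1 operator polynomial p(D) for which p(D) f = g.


c_0 = -3/2, c_1 = 1

D^0 f = -2x^5 - (8/3)x^2 - (3/2)x
D^1 f = -10x^4 - (16/3)x - 3/2
matching coefficients of g against c_0 f + c_1 Df + … from the top degree down determines the c_i
solution: c_0 = -3/2, c_1 = 1


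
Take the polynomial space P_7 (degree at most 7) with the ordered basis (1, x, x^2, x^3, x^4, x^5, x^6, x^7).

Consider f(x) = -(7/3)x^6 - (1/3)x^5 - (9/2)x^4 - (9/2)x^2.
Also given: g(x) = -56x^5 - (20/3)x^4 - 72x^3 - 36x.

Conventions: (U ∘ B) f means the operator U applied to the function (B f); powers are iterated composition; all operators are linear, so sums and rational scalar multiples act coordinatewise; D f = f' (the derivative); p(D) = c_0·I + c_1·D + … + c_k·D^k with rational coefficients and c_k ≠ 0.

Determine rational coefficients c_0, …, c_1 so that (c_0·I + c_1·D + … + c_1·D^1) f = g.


D^0 f = -(7/3)x^6 - (1/3)x^5 - (9/2)x^4 - (9/2)x^2
D^1 f = -14x^5 - (5/3)x^4 - 18x^3 - 9x
matching coefficients of g against c_0 f + c_1 Df + … from the top degree down determines the c_i
solution: c_0 = 0, c_1 = 4

p(D) = 4·D, i.e. c_0 = 0, c_1 = 4


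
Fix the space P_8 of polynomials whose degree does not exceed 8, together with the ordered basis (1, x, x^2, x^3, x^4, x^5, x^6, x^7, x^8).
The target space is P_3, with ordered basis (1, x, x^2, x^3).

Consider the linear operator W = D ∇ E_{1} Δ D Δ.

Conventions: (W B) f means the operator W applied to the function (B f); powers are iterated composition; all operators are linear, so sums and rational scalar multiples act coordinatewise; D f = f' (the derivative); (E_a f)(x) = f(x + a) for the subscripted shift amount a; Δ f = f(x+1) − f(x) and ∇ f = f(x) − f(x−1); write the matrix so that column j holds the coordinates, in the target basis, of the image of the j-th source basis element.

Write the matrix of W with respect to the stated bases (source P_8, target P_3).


the matrix is [[0, 0, 0, 0, 0, 120, 1080, 6300, 30240]; [0, 0, 0, 0, 0, 0, 720, 7560, 50400]; [0, 0, 0, 0, 0, 0, 0, 2520, 30240]; [0, 0, 0, 0, 0, 0, 0, 0, 6720]] (rows listed top to bottom)

image of 1: 0
image of x: 0
image of x^2: 0
image of x^3: 0
image of x^4: 0
image of x^5: 120
image of x^6: 720x + 1080
image of x^7: 2520x^2 + 7560x + 6300
image of x^8: 6720x^3 + 30240x^2 + 50400x + 30240
each image's coordinates form column j of the matrix


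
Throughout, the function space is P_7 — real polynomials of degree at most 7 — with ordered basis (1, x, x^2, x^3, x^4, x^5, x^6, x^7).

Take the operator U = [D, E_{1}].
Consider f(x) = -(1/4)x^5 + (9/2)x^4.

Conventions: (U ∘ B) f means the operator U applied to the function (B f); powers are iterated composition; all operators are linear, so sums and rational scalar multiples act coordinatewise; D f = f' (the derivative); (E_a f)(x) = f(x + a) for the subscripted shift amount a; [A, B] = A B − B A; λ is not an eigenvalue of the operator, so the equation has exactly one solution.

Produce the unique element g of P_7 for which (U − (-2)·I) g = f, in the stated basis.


g(x) = -(1/8)x^5 + (9/4)x^4

write g with unknown coordinates in the stated basis and equate coefficients in (U − (-2)·I) g = f
solving from the highest basis element down gives g = -(1/8)x^5 + (9/4)x^4
check: U g = 0
so U g − (-2)·g = -(1/4)x^5 + (9/2)x^4 = f ✓


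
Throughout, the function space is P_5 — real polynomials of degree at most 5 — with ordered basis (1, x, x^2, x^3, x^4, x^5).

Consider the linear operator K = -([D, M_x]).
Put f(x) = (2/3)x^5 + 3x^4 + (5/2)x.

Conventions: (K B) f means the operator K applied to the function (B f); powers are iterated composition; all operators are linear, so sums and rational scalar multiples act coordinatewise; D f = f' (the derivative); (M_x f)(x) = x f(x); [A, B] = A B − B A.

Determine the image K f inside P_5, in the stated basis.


M_x f = (2/3)x^6 + 3x^5 + (5/2)x^2
D M_x f = 4x^5 + 15x^4 + 5x
D f = (10/3)x^4 + 12x^3 + 5/2
M_x D f = (10/3)x^5 + 12x^4 + (5/2)x
[D, M_x] f = (2/3)x^5 + 3x^4 + (5/2)x
(-([D, M_x])) f = -(2/3)x^5 - 3x^4 - (5/2)x

the result is g(x) = -(2/3)x^5 - 3x^4 - (5/2)x


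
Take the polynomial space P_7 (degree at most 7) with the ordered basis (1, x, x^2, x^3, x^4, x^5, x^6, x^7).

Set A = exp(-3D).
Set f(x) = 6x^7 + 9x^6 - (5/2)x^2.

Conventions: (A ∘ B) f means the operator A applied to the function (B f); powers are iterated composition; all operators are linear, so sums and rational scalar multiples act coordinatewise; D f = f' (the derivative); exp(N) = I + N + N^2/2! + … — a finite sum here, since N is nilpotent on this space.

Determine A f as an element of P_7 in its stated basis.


g(x) = 6x^7 - 117x^6 + 972x^5 - 4455x^4 + 12150x^3 - (39371/2)x^2 + 17511x - 13167/2

order-1 term: -126x^6 - 162x^5 + 15x
order-2 term: 1134x^5 + 1215x^4 - 45/2
order-3 term: -5670x^4 - 4860x^3
order-4 term: 17010x^3 + 10935x^2
order-5 term: -30618x^2 - 13122x
order-6 term: 30618x + 6561
order-7 term: -13122
the series for exp(-3D) f terminates at order 7
exp(-3D) f = 6x^7 - 117x^6 + 972x^5 - 4455x^4 + 12150x^3 - (39371/2)x^2 + 17511x - 13167/2


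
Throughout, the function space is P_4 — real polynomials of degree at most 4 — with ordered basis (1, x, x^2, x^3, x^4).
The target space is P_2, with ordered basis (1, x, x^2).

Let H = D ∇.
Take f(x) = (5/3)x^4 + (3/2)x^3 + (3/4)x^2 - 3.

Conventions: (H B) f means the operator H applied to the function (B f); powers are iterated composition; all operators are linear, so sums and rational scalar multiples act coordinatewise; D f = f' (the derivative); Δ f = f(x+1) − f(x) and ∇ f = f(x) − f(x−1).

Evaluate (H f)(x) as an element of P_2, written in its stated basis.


∇ f = (20/3)x^3 - (11/2)x^2 + (11/3)x - 11/12
D ∇ f = 20x^2 - 11x + 11/3

g(x) = 20x^2 - 11x + 11/3


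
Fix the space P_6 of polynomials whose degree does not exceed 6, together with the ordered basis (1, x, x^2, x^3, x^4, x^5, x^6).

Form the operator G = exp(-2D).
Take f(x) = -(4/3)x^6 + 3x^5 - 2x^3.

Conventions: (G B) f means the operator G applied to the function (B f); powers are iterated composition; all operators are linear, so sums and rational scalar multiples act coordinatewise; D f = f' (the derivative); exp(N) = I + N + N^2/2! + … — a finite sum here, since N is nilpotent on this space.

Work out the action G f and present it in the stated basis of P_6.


order-1 term: 16x^5 - 30x^4 + 12x^2
order-2 term: -80x^4 + 120x^3 - 24x
order-3 term: (640/3)x^3 - 240x^2 + 16
order-4 term: -320x^2 + 240x
order-5 term: 256x - 96
order-6 term: -256/3
the series for exp(-2D) f terminates at order 6
exp(-2D) f = -(4/3)x^6 + 19x^5 - 110x^4 + (994/3)x^3 - 548x^2 + 472x - 496/3

g(x) = -(4/3)x^6 + 19x^5 - 110x^4 + (994/3)x^3 - 548x^2 + 472x - 496/3


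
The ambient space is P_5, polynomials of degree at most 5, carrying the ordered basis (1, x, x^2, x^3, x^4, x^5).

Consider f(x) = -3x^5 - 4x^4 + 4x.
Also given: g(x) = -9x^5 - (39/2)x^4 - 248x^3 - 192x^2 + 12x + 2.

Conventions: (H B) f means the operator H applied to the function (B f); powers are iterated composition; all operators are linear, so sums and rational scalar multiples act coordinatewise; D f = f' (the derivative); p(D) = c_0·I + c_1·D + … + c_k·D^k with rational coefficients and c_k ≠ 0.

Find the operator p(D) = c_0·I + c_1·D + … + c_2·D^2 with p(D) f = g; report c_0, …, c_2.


c_0 = 3, c_1 = 1/2, c_2 = 4

D^0 f = -3x^5 - 4x^4 + 4x
D^1 f = -15x^4 - 16x^3 + 4
D^2 f = -60x^3 - 48x^2
matching coefficients of g against c_0 f + c_1 Df + … from the top degree down determines the c_i
solution: c_0 = 3, c_1 = 1/2, c_2 = 4


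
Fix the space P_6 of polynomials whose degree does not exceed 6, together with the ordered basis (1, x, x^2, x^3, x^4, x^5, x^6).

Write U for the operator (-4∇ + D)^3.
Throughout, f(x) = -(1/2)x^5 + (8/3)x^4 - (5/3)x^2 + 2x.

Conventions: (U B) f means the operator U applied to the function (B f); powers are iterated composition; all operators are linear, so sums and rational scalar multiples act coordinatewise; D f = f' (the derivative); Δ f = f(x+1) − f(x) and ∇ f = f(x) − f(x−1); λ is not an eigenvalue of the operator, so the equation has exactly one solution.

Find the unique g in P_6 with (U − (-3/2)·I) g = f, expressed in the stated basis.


g(x) = -(1/3)x^5 + (16/9)x^4 - (3250/9)x^2 + (6628/3)x - 2976

write g with unknown coordinates in the stated basis and equate coefficients in (U − (-3/2)·I) g = f
solving from the highest basis element down gives g = -(1/3)x^5 + (16/9)x^4 - (3250/9)x^2 + (6628/3)x - 2976
check: U g = 540x^2 - 3312x + 4464
so U g − (-3/2)·g = -(1/2)x^5 + (8/3)x^4 - (5/3)x^2 + 2x = f ✓


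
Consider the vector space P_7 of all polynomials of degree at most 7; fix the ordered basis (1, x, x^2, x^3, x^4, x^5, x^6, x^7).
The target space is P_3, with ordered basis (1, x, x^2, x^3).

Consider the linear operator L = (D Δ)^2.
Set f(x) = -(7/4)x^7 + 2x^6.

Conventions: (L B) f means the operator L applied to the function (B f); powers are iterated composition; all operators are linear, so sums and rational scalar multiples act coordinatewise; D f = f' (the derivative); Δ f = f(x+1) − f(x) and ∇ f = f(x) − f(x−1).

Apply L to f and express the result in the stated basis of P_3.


g(x) = -1470x^3 - 3690x^2 - 3705x - 1365

Δ f = -(49/4)x^6 - (99/4)x^5 - (125/4)x^4 - (85/4)x^3 - (27/4)x^2 - (1/4)x + 1/4
D Δ f = -(147/2)x^5 - (495/4)x^4 - 125x^3 - (255/4)x^2 - (27/2)x - 1/4
Δ (D Δ) f = -(735/2)x^4 - 1230x^3 - (3705/2)x^2 - 1365x - 799/2
D Δ (D Δ) f = -1470x^3 - 3690x^2 - 3705x - 1365


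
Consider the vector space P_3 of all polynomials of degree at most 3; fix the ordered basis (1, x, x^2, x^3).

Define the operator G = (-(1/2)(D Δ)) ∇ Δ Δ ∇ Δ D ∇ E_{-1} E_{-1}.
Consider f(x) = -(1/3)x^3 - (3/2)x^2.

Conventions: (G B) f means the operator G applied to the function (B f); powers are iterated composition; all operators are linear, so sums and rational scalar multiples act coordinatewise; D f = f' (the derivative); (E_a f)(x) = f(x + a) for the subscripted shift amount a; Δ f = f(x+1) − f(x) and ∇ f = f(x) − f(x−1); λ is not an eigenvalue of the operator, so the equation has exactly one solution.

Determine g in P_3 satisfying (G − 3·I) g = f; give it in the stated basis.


g(x) = (1/9)x^3 + (1/2)x^2

write g with unknown coordinates in the stated basis and equate coefficients in (G − 3·I) g = f
solving from the highest basis element down gives g = (1/9)x^3 + (1/2)x^2
check: G g = 0
so G g − 3·g = -(1/3)x^3 - (3/2)x^2 = f ✓


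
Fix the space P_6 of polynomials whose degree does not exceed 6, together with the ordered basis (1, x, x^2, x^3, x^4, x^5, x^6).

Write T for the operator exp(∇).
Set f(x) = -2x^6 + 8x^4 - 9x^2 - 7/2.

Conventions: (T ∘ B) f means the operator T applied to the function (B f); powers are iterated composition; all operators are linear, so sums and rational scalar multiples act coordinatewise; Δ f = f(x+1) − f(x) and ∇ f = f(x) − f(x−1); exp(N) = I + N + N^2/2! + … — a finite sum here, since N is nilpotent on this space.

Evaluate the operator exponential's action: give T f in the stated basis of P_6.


order-1 term: -12x^5 + 30x^4 - 8x^3 - 18x^2 + 2x + 3
order-2 term: -30x^4 + 120x^3 - 162x^2 + 84x - 15
order-3 term: -40x^3 + 180x^2 - 268x + 132
order-4 term: -30x^2 + 120x - 122
order-5 term: -12x + 30
order-6 term: -2
the series for exp(∇) f terminates at order 6
exp(∇) f = -2x^6 - 12x^5 + 8x^4 + 72x^3 - 39x^2 - 74x + 45/2

the result is g(x) = -2x^6 - 12x^5 + 8x^4 + 72x^3 - 39x^2 - 74x + 45/2


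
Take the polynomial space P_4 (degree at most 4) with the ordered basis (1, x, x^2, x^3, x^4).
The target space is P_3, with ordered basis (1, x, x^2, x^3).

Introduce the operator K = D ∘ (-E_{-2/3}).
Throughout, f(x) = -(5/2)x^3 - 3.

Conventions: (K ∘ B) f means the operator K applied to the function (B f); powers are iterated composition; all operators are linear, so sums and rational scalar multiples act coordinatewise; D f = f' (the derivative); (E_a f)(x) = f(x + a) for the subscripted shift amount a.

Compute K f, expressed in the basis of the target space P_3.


E_{-2/3} f = -(5/2)x^3 + 5x^2 - (10/3)x - 61/27
(-E_{-2/3}) f = (5/2)x^3 - 5x^2 + (10/3)x + 61/27
D (-E_{-2/3}) f = (15/2)x^2 - 10x + 10/3

the image equals g(x) = (15/2)x^2 - 10x + 10/3


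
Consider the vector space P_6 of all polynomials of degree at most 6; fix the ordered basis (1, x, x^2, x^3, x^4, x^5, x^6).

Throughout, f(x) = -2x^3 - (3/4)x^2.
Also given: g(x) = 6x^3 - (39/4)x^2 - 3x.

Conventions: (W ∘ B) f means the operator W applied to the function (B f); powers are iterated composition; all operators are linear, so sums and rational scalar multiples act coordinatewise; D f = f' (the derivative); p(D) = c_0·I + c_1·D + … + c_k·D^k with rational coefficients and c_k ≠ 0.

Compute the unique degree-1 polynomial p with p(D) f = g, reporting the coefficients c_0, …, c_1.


D^0 f = -2x^3 - (3/4)x^2
D^1 f = -6x^2 - (3/2)x
matching coefficients of g against c_0 f + c_1 Df + … from the top degree down determines the c_i
solution: c_0 = -3, c_1 = 2

c_0 = -3, c_1 = 2


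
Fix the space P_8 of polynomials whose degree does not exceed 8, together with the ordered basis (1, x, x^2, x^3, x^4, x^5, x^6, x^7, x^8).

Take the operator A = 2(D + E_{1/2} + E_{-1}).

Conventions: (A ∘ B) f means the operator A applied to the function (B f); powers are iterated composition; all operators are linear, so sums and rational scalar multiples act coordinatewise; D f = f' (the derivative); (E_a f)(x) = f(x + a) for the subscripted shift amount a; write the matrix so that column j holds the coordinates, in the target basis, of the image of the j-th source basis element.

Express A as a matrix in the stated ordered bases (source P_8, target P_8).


image of 1: 4
image of x: 4x + 1
image of x^2: 4x^2 + 2x + 5/2
image of x^3: 4x^3 + 3x^2 + (15/2)x - 7/4
image of x^4: 4x^4 + 4x^3 + 15x^2 - 7x + 17/8
image of x^5: 4x^5 + 5x^4 + 25x^3 - (35/2)x^2 + (85/8)x - 31/16
image of x^6: 4x^6 + 6x^5 + (75/2)x^4 - 35x^3 + (255/8)x^2 - (93/8)x + 65/32
image of x^7: 4x^7 + 7x^6 + (105/2)x^5 - (245/4)x^4 + (595/8)x^3 - (651/16)x^2 + (455/32)x - 127/64
image of x^8: 4x^8 + 8x^7 + 70x^6 - 98x^5 + (595/4)x^4 - (217/2)x^3 + (455/8)x^2 - (127/8)x + 257/128
each image's coordinates form column j of the matrix

the matrix is [[4, 1, 5/2, -7/4, 17/8, -31/16, 65/32, -127/64, 257/128]; [0, 4, 2, 15/2, -7, 85/8, -93/8, 455/32, -127/8]; [0, 0, 4, 3, 15, -35/2, 255/8, -651/16, 455/8]; [0, 0, 0, 4, 4, 25, -35, 595/8, -217/2]; [0, 0, 0, 0, 4, 5, 75/2, -245/4, 595/4]; [0, 0, 0, 0, 0, 4, 6, 105/2, -98]; [0, 0, 0, 0, 0, 0, 4, 7, 70]; [0, 0, 0, 0, 0, 0, 0, 4, 8]; [0, 0, 0, 0, 0, 0, 0, 0, 4]] (rows listed top to bottom)


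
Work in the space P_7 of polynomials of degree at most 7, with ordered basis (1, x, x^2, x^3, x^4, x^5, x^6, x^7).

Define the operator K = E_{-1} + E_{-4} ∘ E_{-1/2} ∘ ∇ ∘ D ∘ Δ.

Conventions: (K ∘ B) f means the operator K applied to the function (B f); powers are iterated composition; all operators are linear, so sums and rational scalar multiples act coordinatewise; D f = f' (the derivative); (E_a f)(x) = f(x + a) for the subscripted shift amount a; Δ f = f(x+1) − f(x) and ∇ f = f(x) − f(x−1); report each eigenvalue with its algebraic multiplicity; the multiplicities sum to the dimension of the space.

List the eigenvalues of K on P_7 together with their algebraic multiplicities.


image of 1: 1
image of x: x - 1
image of x^2: x^2 - 2x + 1
image of x^3: x^3 - 3x^2 + 3x + 5
image of x^4: x^4 - 4x^3 + 6x^2 + 20x - 107
image of x^5: x^5 - 5x^4 + 10x^3 + 50x^2 - 535x + 1224
image of x^6: x^6 - 6x^5 + 15x^4 + 100x^3 - 1605x^2 + 7344x - 11204
image of x^7: x^7 - 7x^6 + 21x^5 + 175x^4 - 3745x^3 + 25704x^2 - 78428x + 723029/8
the matrix is upper triangular; its diagonal is (1, 1, 1, 1, 1, 1, 1, 1)
for a triangular matrix the eigenvalues are the diagonal entries, with algebraic multiplicity their repetition count

λ = 1 (multiplicity 8)


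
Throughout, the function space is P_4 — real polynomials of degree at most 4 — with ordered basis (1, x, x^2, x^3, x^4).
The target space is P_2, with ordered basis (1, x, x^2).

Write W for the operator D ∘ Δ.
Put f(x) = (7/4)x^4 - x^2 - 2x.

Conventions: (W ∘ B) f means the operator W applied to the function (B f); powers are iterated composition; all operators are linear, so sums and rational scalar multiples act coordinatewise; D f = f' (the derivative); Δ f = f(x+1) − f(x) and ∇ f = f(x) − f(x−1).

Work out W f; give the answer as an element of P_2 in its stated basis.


the image equals g(x) = 21x^2 + 21x + 5

Δ f = 7x^3 + (21/2)x^2 + 5x - 5/4
D Δ f = 21x^2 + 21x + 5


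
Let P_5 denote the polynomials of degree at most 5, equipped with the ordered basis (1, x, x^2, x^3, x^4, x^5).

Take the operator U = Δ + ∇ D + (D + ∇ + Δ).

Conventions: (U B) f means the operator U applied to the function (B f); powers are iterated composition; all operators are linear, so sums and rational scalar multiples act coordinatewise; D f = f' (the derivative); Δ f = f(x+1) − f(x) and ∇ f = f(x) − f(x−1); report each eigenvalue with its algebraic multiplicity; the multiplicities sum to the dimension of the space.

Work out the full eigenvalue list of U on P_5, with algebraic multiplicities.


image of 1: 0
image of x: 4
image of x^2: 8x + 3
image of x^3: 12x^2 + 9x
image of x^4: 16x^3 + 18x^2 + 5
image of x^5: 20x^4 + 30x^3 + 25x - 2
the matrix is upper triangular; its diagonal is (0, 0, 0, 0, 0, 0)
for a triangular matrix the eigenvalues are the diagonal entries, with algebraic multiplicity their repetition count

λ = 0 (multiplicity 6)


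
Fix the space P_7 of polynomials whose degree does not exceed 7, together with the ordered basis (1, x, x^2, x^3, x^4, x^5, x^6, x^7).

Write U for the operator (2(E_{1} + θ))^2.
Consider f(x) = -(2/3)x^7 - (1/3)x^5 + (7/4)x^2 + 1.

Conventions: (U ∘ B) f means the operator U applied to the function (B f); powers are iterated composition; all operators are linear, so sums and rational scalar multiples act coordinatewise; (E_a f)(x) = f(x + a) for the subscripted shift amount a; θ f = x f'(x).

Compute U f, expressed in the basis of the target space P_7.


E_{1} f = -(2/3)x^7 - (14/3)x^6 - (43/3)x^5 - 25x^4 - (80/3)x^3 - (187/12)x^2 - (17/6)x + 7/4
θ f = -(14/3)x^7 - (5/3)x^5 + (7/2)x^2
(E_{1} + θ) f = -(16/3)x^7 - (14/3)x^6 - 16x^5 - 25x^4 - (80/3)x^3 - (145/12)x^2 - (17/6)x + 7/4
(2(E_{1} + θ)) f = -(32/3)x^7 - (28/3)x^6 - 32x^5 - 50x^4 - (160/3)x^3 - (145/6)x^2 - (17/3)x + 7/2
E_{1} (2(E_{1} + θ)) f = -(32/3)x^7 - 84x^6 - 312x^5 - (2170/3)x^4 - (3400/3)x^3 - (7009/6)x^2 - (2114/3)x - 545/3
θ (2(E_{1} + θ)) f = -(224/3)x^7 - 56x^6 - 160x^5 - 200x^4 - 160x^3 - (145/3)x^2 - (17/3)x
(E_{1} + θ) (2(E_{1} + θ)) f = -(256/3)x^7 - 140x^6 - 472x^5 - (2770/3)x^4 - (3880/3)x^3 - (2433/2)x^2 - (2131/3)x - 545/3
(2(E_{1} + θ)) (2(E_{1} + θ)) f = -(512/3)x^7 - 280x^6 - 944x^5 - (5540/3)x^4 - (7760/3)x^3 - 2433x^2 - (4262/3)x - 1090/3

the result is g(x) = -(512/3)x^7 - 280x^6 - 944x^5 - (5540/3)x^4 - (7760/3)x^3 - 2433x^2 - (4262/3)x - 1090/3


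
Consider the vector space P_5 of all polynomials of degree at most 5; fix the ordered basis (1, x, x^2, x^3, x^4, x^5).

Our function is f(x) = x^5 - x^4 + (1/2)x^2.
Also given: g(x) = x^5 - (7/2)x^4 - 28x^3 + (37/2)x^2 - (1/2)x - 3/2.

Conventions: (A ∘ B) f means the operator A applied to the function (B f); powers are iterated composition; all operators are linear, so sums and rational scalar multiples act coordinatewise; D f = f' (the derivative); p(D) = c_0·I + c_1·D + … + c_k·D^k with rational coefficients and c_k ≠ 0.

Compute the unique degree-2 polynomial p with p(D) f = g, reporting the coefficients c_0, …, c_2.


D^0 f = x^5 - x^4 + (1/2)x^2
D^1 f = 5x^4 - 4x^3 + x
D^2 f = 20x^3 - 12x^2 + 1
matching coefficients of g against c_0 f + c_1 Df + … from the top degree down determines the c_i
solution: c_0 = 1, c_1 = -1/2, c_2 = -3/2

c_0 = 1, c_1 = -1/2, c_2 = -3/2


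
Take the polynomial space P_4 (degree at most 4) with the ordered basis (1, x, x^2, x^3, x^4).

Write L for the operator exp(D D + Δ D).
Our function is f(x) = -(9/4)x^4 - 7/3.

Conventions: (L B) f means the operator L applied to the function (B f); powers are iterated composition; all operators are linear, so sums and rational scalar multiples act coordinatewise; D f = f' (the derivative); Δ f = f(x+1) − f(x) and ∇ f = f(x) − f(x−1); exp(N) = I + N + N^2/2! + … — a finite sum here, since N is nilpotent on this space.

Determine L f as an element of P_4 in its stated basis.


order-1 term: -54x^2 - 27x - 9
order-2 term: -108
the series for exp(D D + Δ D) f terminates at order 2
exp(D D + Δ D) f = -(9/4)x^4 - 54x^2 - 27x - 358/3

g(x) = -(9/4)x^4 - 54x^2 - 27x - 358/3


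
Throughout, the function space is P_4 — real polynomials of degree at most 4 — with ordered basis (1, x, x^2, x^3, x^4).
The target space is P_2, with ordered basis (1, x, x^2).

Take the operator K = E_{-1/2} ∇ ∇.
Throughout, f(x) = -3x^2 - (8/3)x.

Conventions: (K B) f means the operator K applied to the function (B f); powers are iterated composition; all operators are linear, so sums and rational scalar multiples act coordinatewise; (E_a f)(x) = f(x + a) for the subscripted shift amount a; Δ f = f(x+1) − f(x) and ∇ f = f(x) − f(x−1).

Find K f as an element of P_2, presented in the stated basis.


the image equals g(x) = -6

∇ f = -6x + 1/3
∇ ∇ f = -6
E_{-1/2} ∇ ∇ f = -6


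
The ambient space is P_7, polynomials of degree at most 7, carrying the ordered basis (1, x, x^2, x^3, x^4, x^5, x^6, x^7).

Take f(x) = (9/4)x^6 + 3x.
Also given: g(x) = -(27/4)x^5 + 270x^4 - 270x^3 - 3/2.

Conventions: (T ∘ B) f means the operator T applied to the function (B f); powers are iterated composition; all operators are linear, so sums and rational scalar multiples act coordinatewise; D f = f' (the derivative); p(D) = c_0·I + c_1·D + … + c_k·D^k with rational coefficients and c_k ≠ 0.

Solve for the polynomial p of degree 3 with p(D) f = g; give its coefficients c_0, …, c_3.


D^0 f = (9/4)x^6 + 3x
D^1 f = (27/2)x^5 + 3
D^2 f = (135/2)x^4
D^3 f = 270x^3
matching coefficients of g against c_0 f + c_1 Df + … from the top degree down determines the c_i
solution: c_0 = 0, c_1 = -1/2, c_2 = 4, c_3 = -1

c_0 = 0, c_1 = -1/2, c_2 = 4, c_3 = -1


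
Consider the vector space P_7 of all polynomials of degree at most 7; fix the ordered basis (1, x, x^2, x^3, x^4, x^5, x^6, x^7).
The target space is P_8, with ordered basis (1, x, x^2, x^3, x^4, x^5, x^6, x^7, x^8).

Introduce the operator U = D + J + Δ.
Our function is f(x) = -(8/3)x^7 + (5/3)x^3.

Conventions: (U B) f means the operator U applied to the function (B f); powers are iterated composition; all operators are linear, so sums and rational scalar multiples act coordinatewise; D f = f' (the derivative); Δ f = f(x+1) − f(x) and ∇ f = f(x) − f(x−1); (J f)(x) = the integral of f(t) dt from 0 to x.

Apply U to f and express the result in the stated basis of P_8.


the image equals g(x) = -(1/3)x^8 - (112/3)x^6 - 56x^5 - (1115/12)x^4 - (280/3)x^3 - 46x^2 - (41/3)x - 1

D f = -(56/3)x^6 + 5x^2
J f = -(1/3)x^8 + (5/12)x^4
Δ f = -(56/3)x^6 - 56x^5 - (280/3)x^4 - (280/3)x^3 - 51x^2 - (41/3)x - 1
(D + J + Δ) f = -(1/3)x^8 - (112/3)x^6 - 56x^5 - (1115/12)x^4 - (280/3)x^3 - 46x^2 - (41/3)x - 1


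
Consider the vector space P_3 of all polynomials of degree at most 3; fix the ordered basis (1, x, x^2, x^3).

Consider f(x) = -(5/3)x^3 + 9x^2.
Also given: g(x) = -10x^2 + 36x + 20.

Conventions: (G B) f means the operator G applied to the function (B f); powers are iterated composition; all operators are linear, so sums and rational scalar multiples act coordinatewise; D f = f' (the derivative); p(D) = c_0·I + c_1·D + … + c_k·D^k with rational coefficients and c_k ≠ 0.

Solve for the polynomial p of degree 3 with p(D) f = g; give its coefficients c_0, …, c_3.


p(D) = 2·D − 2·D^3, i.e. c_0 = 0, c_1 = 2, c_2 = 0, c_3 = -2

D^0 f = -(5/3)x^3 + 9x^2
D^1 f = -5x^2 + 18x
D^2 f = -10x + 18
D^3 f = -10
matching coefficients of g against c_0 f + c_1 Df + … from the top degree down determines the c_i
solution: c_0 = 0, c_1 = 2, c_2 = 0, c_3 = -2
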